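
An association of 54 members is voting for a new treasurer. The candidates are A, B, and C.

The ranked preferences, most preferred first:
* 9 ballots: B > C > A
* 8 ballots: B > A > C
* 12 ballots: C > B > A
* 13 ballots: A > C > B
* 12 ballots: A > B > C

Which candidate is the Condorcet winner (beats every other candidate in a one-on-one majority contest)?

B vs A: 29–25
B vs C: 29–25
B beats every other candidate.

B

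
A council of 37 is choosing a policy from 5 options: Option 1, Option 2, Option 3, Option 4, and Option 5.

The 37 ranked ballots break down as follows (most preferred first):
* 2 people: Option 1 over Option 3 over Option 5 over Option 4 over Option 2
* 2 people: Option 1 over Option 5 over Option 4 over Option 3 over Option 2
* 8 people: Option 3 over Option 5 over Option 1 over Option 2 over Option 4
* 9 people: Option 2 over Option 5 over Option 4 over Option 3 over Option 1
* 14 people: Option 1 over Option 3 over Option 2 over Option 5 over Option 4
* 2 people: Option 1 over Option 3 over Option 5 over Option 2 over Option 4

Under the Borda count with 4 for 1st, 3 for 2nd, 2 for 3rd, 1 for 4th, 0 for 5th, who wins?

Option 3

Option 1: 2×4 + 2×4 + 8×2 + 9×0 + 14×4 + 2×4 = 96
Option 2: 2×0 + 2×0 + 8×1 + 9×4 + 14×2 + 2×1 = 74
Option 3: 2×3 + 2×1 + 8×4 + 9×1 + 14×3 + 2×3 = 97
Option 4: 2×1 + 2×2 + 8×0 + 9×2 + 14×0 + 2×0 = 24
Option 5: 2×2 + 2×3 + 8×3 + 9×3 + 14×1 + 2×2 = 79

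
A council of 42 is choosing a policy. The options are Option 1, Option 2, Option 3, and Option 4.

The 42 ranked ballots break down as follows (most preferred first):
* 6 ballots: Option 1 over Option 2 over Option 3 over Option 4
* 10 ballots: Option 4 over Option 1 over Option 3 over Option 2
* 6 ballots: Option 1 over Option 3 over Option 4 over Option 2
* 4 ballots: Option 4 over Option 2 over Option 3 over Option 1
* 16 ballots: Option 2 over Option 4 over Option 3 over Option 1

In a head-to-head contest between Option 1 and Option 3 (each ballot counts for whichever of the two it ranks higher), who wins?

Option 1

Option 1 is ranked above Option 3 on 22 ballots; Option 3 above Option 1 on 20.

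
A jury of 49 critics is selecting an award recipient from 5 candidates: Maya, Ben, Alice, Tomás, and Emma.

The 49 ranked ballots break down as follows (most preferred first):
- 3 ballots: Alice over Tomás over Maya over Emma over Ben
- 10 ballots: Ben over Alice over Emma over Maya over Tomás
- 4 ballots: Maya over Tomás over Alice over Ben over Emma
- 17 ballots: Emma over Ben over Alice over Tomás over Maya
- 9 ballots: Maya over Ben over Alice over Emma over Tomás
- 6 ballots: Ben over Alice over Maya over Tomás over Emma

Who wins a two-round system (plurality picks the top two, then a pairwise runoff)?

Ben

Round 1 first-place votes: Maya 13, Ben 16, Alice 3, Tomás 0, Emma 17. Emma and Ben advance.
Runoff: Emma is ranked above Ben on 20 ballots, Ben above Emma on 29.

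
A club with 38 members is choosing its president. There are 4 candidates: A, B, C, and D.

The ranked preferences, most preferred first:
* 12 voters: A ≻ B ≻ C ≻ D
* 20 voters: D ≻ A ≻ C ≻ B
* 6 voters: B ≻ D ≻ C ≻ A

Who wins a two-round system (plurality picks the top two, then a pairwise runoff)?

D

Round 1 first-place votes: A 12, B 6, C 0, D 20. D and A advance.
Runoff: D is ranked above A on 26 ballots, A above D on 12.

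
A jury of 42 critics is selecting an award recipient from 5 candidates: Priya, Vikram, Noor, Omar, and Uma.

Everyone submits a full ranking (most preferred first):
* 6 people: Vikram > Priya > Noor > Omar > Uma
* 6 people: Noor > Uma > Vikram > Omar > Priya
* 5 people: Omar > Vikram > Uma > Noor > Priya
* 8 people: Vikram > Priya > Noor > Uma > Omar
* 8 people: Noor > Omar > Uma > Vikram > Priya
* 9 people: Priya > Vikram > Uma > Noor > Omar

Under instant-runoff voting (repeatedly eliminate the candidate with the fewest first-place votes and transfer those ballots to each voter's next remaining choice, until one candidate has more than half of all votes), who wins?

Vikram

Round 1: Priya 9, Vikram 14, Noor 14, Omar 5, Uma 0. Uma eliminated.
Round 2: Priya 9, Vikram 14, Noor 14, Omar 5. Omar eliminated.
Round 3: Priya 9, Vikram 19, Noor 14. Priya eliminated.
Round 4: Vikram 28, Noor 14. Vikram has a majority (≥22).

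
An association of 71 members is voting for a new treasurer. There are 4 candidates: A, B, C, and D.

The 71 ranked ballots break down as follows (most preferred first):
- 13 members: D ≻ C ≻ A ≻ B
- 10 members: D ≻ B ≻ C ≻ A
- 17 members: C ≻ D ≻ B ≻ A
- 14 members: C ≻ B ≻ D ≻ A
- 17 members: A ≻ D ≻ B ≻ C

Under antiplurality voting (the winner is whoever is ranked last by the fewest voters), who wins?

Last-place votes: A 41, B 13, C 17, D 0.

D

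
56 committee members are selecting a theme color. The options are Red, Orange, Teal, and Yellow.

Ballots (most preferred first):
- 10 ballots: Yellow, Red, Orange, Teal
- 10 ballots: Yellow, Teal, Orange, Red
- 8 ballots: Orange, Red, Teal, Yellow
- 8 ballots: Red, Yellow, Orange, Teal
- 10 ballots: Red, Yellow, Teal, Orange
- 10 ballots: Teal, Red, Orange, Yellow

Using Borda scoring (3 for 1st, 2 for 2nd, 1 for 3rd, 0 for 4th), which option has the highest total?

Red: 10×2 + 10×0 + 8×2 + 8×3 + 10×3 + 10×2 = 110
Orange: 10×1 + 10×1 + 8×3 + 8×1 + 10×0 + 10×1 = 62
Teal: 10×0 + 10×2 + 8×1 + 8×0 + 10×1 + 10×3 = 68
Yellow: 10×3 + 10×3 + 8×0 + 8×2 + 10×2 + 10×0 = 96

Red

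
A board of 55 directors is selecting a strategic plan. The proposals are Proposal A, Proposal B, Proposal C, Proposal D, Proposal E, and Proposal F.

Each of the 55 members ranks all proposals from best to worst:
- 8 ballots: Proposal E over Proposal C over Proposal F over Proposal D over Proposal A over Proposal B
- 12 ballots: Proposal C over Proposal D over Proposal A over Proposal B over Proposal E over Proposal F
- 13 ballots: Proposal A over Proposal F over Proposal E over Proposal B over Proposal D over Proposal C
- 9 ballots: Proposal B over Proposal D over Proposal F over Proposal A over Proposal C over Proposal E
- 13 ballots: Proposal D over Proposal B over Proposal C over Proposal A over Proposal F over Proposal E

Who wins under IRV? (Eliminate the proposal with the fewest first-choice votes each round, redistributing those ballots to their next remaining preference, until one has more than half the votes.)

Round 1: Proposal A 13, Proposal B 9, Proposal C 12, Proposal D 13, Proposal E 8, Proposal F 0. Proposal F eliminated.
Round 2: Proposal A 13, Proposal B 9, Proposal C 12, Proposal D 13, Proposal E 8. Proposal E eliminated.
Round 3: Proposal A 13, Proposal B 9, Proposal C 20, Proposal D 13. Proposal B eliminated.
Round 4: Proposal A 13, Proposal C 20, Proposal D 22. Proposal A eliminated.
Round 5: Proposal C 20, Proposal D 35. Proposal D has a majority (≥28).

Proposal D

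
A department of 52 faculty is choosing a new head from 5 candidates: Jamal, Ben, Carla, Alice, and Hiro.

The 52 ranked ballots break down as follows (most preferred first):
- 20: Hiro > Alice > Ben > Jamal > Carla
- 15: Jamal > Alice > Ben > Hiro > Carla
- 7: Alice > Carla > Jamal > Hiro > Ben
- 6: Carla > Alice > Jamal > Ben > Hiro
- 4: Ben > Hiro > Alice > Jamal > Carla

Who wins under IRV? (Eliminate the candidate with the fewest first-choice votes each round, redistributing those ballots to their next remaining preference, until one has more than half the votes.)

Jamal

Round 1: Jamal 15, Ben 4, Carla 6, Alice 7, Hiro 20. Ben eliminated.
Round 2: Jamal 15, Carla 6, Alice 7, Hiro 24. Carla eliminated.
Round 3: Jamal 15, Alice 13, Hiro 24. Alice eliminated.
Round 4: Jamal 28, Hiro 24. Jamal has a majority (≥27).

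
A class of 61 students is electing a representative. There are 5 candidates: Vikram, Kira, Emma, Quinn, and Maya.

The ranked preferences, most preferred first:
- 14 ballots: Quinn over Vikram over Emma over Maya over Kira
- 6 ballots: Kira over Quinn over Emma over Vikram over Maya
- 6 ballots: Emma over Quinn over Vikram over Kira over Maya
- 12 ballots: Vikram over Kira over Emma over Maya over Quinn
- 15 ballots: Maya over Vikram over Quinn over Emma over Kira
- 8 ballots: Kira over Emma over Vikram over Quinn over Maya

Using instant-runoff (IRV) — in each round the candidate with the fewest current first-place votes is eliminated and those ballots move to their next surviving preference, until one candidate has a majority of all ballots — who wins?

Quinn

Round 1: Vikram 12, Kira 14, Emma 6, Quinn 14, Maya 15. Emma eliminated.
Round 2: Vikram 12, Kira 14, Quinn 20, Maya 15. Vikram eliminated.
Round 3: Kira 26, Quinn 20, Maya 15. Maya eliminated.
Round 4: Kira 26, Quinn 35. Quinn has a majority (≥31).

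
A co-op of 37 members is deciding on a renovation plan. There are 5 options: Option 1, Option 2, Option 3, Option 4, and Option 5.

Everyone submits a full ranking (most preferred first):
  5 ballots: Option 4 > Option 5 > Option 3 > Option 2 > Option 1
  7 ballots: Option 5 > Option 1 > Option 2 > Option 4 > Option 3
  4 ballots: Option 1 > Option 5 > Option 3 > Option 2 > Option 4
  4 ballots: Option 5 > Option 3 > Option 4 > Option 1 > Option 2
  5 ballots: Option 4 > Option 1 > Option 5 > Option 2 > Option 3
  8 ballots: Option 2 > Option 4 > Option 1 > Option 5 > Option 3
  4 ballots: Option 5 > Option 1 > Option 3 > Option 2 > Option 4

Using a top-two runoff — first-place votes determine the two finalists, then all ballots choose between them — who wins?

Round 1 first-place votes: Option 1 4, Option 2 8, Option 3 0, Option 4 10, Option 5 15. Option 5 and Option 4 advance.
Runoff: Option 5 is ranked above Option 4 on 19 ballots, Option 4 above Option 5 on 18.

Option 5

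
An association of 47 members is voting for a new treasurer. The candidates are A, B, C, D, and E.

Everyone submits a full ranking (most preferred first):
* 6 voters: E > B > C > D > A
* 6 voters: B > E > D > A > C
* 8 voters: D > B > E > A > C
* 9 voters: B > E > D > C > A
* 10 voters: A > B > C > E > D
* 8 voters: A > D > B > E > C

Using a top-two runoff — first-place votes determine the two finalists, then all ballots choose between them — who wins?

B

Round 1 first-place votes: A 18, B 15, C 0, D 8, E 6. A and B advance.
Runoff: A is ranked above B on 18 ballots, B above A on 29.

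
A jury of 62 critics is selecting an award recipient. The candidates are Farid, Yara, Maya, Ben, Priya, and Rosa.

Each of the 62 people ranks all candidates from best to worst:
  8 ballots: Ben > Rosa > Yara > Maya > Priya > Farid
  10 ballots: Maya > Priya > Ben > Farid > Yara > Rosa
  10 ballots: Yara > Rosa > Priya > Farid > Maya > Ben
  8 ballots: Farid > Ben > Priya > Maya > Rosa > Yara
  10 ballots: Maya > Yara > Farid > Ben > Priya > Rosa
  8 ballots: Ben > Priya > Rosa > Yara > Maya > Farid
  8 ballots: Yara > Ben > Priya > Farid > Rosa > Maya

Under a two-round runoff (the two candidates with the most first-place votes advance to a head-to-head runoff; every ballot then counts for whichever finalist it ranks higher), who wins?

Yara

Round 1 first-place votes: Farid 8, Yara 18, Maya 20, Ben 16, Priya 0, Rosa 0. Maya and Yara advance.
Runoff: Maya is ranked above Yara on 28 ballots, Yara above Maya on 34.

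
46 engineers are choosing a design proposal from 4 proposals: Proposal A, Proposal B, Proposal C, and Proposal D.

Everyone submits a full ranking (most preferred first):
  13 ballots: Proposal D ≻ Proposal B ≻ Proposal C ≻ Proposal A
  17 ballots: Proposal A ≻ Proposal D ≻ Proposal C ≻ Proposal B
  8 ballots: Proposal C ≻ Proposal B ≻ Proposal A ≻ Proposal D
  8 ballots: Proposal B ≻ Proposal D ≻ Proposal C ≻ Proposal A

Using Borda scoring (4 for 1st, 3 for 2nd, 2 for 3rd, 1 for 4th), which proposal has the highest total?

Proposal D

Proposal A: 13×1 + 17×4 + 8×2 + 8×1 = 105
Proposal B: 13×3 + 17×1 + 8×3 + 8×4 = 112
Proposal C: 13×2 + 17×2 + 8×4 + 8×2 = 108
Proposal D: 13×4 + 17×3 + 8×1 + 8×3 = 135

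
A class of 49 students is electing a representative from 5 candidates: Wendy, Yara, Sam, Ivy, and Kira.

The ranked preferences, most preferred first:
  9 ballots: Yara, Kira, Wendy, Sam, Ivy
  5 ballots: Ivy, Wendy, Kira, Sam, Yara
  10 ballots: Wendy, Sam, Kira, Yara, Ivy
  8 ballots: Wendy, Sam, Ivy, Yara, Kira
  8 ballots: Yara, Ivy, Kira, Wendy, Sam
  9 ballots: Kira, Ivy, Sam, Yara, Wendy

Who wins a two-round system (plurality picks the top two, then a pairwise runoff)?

Yara

Round 1 first-place votes: Wendy 18, Yara 17, Sam 0, Ivy 5, Kira 9. Wendy and Yara advance.
Runoff: Wendy is ranked above Yara on 23 ballots, Yara above Wendy on 26.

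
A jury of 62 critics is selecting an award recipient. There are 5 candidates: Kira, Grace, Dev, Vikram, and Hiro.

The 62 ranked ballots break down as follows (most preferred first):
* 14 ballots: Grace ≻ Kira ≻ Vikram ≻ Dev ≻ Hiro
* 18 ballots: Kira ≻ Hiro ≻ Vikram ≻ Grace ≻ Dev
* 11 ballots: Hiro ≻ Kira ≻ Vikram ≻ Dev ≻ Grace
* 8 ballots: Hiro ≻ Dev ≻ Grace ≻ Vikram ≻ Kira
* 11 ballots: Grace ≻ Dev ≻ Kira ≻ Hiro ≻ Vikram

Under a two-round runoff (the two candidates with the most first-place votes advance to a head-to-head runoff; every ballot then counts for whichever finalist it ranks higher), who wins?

Hiro

Round 1 first-place votes: Kira 18, Grace 25, Dev 0, Vikram 0, Hiro 19. Grace and Hiro advance.
Runoff: Grace is ranked above Hiro on 25 ballots, Hiro above Grace on 37.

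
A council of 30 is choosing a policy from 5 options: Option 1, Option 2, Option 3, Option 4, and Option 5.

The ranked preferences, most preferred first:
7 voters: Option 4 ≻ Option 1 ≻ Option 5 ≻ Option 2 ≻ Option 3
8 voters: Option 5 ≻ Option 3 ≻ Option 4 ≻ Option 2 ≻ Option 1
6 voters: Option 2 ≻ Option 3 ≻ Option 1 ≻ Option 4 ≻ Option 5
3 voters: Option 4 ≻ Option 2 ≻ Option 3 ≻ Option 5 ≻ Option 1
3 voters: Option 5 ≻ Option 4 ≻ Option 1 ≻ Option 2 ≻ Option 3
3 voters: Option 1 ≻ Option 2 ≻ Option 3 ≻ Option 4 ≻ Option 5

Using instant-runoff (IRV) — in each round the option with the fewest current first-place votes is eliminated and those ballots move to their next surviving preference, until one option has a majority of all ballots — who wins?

Option 4

Round 1: Option 1 3, Option 2 6, Option 3 0, Option 4 10, Option 5 11. Option 3 eliminated.
Round 2: Option 1 3, Option 2 6, Option 4 10, Option 5 11. Option 1 eliminated.
Round 3: Option 2 9, Option 4 10, Option 5 11. Option 2 eliminated.
Round 4: Option 4 19, Option 5 11. Option 4 has a majority (≥16).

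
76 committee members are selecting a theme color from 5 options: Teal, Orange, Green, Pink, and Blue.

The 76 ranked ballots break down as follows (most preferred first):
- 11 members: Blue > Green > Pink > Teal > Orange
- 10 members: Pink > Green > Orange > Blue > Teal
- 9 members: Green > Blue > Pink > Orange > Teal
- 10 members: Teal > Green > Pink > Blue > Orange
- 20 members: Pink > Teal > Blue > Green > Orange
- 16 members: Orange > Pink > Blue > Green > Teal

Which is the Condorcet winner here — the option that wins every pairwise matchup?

Pink

Pink vs Teal: 66–10
Pink vs Orange: 60–16
Pink vs Green: 46–30
Pink vs Blue: 56–20
Pink beats every other option.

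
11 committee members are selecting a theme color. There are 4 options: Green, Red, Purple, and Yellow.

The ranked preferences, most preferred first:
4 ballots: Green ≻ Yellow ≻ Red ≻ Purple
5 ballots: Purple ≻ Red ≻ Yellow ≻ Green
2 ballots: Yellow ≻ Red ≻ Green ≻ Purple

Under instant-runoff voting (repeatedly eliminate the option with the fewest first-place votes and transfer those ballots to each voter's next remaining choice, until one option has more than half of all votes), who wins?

Round 1: Green 4, Red 0, Purple 5, Yellow 2. Red eliminated.
Round 2: Green 4, Purple 5, Yellow 2. Yellow eliminated.
Round 3: Green 6, Purple 5. Green has a majority (≥6).

Green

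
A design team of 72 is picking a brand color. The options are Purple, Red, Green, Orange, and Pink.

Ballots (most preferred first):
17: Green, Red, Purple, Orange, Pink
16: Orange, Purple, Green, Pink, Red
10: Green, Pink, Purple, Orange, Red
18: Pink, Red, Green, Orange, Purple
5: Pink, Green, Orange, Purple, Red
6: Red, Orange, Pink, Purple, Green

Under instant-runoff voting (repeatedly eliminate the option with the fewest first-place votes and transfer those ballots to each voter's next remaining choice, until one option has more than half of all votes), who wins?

Green

Round 1: Purple 0, Red 6, Green 27, Orange 16, Pink 23. Purple eliminated.
Round 2: Red 6, Green 27, Orange 16, Pink 23. Red eliminated.
Round 3: Green 27, Orange 22, Pink 23. Orange eliminated.
Round 4: Green 43, Pink 29. Green has a majority (≥37).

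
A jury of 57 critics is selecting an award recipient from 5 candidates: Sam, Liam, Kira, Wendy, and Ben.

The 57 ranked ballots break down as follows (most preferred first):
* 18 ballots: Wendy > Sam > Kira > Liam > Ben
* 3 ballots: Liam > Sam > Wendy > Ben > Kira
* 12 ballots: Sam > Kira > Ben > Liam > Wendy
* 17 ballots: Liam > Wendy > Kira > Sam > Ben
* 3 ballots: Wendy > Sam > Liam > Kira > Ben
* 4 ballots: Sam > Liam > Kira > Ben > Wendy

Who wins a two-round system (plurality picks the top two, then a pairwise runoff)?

Liam

Round 1 first-place votes: Sam 16, Liam 20, Kira 0, Wendy 21, Ben 0. Wendy and Liam advance.
Runoff: Wendy is ranked above Liam on 21 ballots, Liam above Wendy on 36.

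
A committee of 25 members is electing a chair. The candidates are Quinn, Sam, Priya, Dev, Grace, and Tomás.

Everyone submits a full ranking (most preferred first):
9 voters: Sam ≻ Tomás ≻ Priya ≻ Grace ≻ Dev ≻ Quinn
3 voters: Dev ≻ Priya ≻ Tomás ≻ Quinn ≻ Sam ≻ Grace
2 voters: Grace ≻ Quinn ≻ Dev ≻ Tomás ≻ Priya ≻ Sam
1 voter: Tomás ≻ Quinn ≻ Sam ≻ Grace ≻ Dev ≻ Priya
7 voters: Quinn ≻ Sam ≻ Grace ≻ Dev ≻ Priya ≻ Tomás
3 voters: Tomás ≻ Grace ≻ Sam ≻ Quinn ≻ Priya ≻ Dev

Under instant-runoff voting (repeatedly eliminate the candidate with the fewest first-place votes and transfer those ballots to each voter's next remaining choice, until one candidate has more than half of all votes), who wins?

Quinn

Round 1: Quinn 7, Sam 9, Priya 0, Dev 3, Grace 2, Tomás 4. Priya eliminated.
Round 2: Quinn 7, Sam 9, Dev 3, Grace 2, Tomás 4. Grace eliminated.
Round 3: Quinn 9, Sam 9, Dev 3, Tomás 4. Dev eliminated.
Round 4: Quinn 9, Sam 9, Tomás 7. Tomás eliminated.
Round 5: Quinn 13, Sam 12. Quinn has a majority (≥13).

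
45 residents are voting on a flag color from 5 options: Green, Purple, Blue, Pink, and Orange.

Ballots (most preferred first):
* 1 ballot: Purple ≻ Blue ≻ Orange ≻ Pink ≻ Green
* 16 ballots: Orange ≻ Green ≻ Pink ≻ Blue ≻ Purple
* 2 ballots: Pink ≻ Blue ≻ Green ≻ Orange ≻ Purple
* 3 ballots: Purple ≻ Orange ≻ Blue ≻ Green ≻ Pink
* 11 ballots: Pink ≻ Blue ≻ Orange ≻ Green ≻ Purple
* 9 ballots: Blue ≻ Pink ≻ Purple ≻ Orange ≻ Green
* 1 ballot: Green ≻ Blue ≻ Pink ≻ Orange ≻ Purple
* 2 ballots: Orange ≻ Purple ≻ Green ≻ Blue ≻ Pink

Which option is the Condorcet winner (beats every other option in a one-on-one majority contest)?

Pink vs Green: 23–22
Pink vs Purple: 39–6
Pink vs Blue: 29–16
Pink vs Orange: 23–22
Pink beats every other option.

Pink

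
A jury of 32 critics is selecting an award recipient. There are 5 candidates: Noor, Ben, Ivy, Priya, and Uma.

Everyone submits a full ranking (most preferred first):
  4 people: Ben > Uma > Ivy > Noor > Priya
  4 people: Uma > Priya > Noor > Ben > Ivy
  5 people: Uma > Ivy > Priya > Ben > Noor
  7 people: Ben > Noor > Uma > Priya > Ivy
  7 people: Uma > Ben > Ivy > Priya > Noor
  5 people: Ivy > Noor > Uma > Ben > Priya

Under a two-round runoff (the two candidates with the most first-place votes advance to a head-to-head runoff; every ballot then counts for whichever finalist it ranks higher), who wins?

Uma

Round 1 first-place votes: Noor 0, Ben 11, Ivy 5, Priya 0, Uma 16. Uma and Ben advance.
Runoff: Uma is ranked above Ben on 21 ballots, Ben above Uma on 11.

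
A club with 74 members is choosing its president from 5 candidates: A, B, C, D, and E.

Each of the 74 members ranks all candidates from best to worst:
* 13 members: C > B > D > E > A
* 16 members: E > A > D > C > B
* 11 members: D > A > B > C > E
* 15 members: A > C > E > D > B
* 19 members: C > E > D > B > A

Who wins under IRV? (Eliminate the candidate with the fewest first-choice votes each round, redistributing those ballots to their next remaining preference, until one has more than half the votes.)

A

Round 1: A 15, B 0, C 32, D 11, E 16. B eliminated.
Round 2: A 15, C 32, D 11, E 16. D eliminated.
Round 3: A 26, C 32, E 16. E eliminated.
Round 4: A 42, C 32. A has a majority (≥38).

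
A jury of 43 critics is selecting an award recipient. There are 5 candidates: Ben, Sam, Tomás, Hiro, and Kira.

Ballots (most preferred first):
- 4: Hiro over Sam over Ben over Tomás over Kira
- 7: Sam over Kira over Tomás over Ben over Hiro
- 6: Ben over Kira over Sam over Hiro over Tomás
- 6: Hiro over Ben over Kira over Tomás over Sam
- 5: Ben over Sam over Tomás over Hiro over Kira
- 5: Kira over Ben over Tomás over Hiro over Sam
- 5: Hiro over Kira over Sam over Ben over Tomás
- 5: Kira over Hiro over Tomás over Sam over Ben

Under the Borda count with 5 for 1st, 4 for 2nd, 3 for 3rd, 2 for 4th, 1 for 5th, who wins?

Ben: 4×3 + 7×2 + 6×5 + 6×4 + 5×5 + 5×4 + 5×2 + 5×1 = 140
Sam: 4×4 + 7×5 + 6×3 + 6×1 + 5×4 + 5×1 + 5×3 + 5×2 = 125
Tomás: 4×2 + 7×3 + 6×1 + 6×2 + 5×3 + 5×3 + 5×1 + 5×3 = 97
Hiro: 4×5 + 7×1 + 6×2 + 6×5 + 5×2 + 5×2 + 5×5 + 5×4 = 134
Kira: 4×1 + 7×4 + 6×4 + 6×3 + 5×1 + 5×5 + 5×4 + 5×5 = 149

Kira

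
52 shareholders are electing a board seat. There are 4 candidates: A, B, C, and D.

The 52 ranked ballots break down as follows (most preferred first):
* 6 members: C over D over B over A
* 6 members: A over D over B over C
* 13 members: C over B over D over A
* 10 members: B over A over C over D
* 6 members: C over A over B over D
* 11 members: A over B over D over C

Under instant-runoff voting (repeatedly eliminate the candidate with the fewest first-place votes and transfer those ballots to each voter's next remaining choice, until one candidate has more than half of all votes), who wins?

Round 1: A 17, B 10, C 25, D 0. D eliminated.
Round 2: A 17, B 10, C 25. B eliminated.
Round 3: A 27, C 25. A has a majority (≥27).

A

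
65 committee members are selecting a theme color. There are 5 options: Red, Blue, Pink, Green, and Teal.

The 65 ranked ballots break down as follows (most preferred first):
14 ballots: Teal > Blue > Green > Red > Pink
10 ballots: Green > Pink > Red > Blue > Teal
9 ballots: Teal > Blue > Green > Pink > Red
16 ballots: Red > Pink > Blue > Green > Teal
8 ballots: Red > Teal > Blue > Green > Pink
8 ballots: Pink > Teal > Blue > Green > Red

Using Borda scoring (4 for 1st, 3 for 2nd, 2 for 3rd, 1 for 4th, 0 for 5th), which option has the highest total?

Red: 14×1 + 10×2 + 9×0 + 16×4 + 8×4 + 8×0 = 130
Blue: 14×3 + 10×1 + 9×3 + 16×2 + 8×2 + 8×2 = 143
Pink: 14×0 + 10×3 + 9×1 + 16×3 + 8×0 + 8×4 = 119
Green: 14×2 + 10×4 + 9×2 + 16×1 + 8×1 + 8×1 = 118
Teal: 14×4 + 10×0 + 9×4 + 16×0 + 8×3 + 8×3 = 140

Blue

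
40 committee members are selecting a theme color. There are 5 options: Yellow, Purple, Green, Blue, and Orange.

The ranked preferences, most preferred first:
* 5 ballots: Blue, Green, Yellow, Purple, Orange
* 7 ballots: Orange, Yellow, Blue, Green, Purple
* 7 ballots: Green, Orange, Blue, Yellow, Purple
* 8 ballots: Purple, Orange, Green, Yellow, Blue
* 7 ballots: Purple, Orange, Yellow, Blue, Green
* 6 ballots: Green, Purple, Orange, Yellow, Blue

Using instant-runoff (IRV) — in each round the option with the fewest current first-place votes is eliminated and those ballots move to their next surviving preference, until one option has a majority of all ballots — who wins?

Round 1: Yellow 0, Purple 15, Green 13, Blue 5, Orange 7. Yellow eliminated.
Round 2: Purple 15, Green 13, Blue 5, Orange 7. Blue eliminated.
Round 3: Purple 15, Green 18, Orange 7. Orange eliminated.
Round 4: Purple 15, Green 25. Green has a majority (≥21).

Green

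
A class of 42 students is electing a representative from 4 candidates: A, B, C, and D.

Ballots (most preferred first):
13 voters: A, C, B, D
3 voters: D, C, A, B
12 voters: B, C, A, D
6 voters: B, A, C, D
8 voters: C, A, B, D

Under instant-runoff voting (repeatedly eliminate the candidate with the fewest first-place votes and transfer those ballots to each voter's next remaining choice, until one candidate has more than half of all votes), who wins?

A

Round 1: A 13, B 18, C 8, D 3. D eliminated.
Round 2: A 13, B 18, C 11. C eliminated.
Round 3: A 24, B 18. A has a majority (≥22).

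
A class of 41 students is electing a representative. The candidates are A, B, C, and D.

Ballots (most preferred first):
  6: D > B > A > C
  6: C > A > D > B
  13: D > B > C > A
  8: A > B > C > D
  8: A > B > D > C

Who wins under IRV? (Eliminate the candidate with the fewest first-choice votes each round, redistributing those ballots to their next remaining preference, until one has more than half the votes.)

A

Round 1: A 16, B 0, C 6, D 19. B eliminated.
Round 2: A 16, C 6, D 19. C eliminated.
Round 3: A 22, D 19. A has a majority (≥21).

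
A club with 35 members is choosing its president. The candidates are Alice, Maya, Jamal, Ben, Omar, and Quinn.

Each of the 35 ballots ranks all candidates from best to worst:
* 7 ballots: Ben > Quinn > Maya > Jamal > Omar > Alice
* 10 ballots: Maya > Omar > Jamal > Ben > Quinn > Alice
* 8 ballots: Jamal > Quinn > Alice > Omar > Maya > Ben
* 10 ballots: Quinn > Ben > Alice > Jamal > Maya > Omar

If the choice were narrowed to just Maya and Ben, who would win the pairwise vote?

Maya

Maya is ranked above Ben on 18 ballots; Ben above Maya on 17.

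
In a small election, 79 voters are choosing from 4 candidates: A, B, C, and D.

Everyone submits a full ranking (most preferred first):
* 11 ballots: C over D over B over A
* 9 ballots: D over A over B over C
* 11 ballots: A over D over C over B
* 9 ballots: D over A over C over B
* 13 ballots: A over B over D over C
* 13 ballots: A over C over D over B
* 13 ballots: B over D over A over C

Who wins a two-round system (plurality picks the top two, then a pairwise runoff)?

D

Round 1 first-place votes: A 37, B 13, C 11, D 18. A and D advance.
Runoff: A is ranked above D on 37 ballots, D above A on 42.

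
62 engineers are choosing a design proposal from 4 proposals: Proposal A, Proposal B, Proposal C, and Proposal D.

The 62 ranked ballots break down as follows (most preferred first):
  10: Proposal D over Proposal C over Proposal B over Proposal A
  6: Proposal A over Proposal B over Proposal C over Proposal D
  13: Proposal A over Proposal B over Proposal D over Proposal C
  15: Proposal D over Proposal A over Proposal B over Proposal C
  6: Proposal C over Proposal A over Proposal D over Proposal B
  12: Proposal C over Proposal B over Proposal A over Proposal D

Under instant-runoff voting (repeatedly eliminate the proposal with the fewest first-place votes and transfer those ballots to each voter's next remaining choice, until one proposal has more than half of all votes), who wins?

Round 1: Proposal A 19, Proposal B 0, Proposal C 18, Proposal D 25. Proposal B eliminated.
Round 2: Proposal A 19, Proposal C 18, Proposal D 25. Proposal C eliminated.
Round 3: Proposal A 37, Proposal D 25. Proposal A has a majority (≥32).

Proposal A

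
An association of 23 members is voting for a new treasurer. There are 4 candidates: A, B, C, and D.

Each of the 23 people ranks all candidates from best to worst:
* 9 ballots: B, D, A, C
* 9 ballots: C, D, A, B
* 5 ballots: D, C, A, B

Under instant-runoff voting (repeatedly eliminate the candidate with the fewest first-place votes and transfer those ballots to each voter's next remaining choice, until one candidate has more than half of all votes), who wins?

C

Round 1: A 0, B 9, C 9, D 5. A eliminated.
Round 2: B 9, C 9, D 5. D eliminated.
Round 3: B 9, C 14. C has a majority (≥12).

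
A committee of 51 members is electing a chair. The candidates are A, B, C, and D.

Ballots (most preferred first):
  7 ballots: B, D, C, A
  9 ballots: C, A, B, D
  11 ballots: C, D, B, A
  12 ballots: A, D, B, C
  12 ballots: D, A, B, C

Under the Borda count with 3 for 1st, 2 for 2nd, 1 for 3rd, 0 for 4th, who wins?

D

A: 7×0 + 9×2 + 11×0 + 12×3 + 12×2 = 78
B: 7×3 + 9×1 + 11×1 + 12×1 + 12×1 = 65
C: 7×1 + 9×3 + 11×3 + 12×0 + 12×0 = 67
D: 7×2 + 9×0 + 11×2 + 12×2 + 12×3 = 96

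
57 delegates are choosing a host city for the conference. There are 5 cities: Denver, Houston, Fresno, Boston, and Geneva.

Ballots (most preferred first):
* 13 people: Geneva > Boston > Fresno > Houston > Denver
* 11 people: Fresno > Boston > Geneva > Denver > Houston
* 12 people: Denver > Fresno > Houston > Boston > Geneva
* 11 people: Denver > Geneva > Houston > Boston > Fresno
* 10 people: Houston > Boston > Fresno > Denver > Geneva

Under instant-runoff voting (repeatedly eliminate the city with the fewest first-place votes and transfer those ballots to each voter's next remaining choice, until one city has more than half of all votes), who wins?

Fresno

Round 1: Denver 23, Houston 10, Fresno 11, Boston 0, Geneva 13. Boston eliminated.
Round 2: Denver 23, Houston 10, Fresno 11, Geneva 13. Houston eliminated.
Round 3: Denver 23, Fresno 21, Geneva 13. Geneva eliminated.
Round 4: Denver 23, Fresno 34. Fresno has a majority (≥29).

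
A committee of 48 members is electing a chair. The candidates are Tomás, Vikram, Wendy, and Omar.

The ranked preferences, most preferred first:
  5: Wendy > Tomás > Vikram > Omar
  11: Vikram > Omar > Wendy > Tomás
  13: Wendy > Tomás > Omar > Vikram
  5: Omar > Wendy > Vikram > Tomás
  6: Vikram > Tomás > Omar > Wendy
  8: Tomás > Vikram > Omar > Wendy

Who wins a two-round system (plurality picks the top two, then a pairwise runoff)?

Vikram

Round 1 first-place votes: Tomás 8, Vikram 17, Wendy 18, Omar 5. Wendy and Vikram advance.
Runoff: Wendy is ranked above Vikram on 23 ballots, Vikram above Wendy on 25.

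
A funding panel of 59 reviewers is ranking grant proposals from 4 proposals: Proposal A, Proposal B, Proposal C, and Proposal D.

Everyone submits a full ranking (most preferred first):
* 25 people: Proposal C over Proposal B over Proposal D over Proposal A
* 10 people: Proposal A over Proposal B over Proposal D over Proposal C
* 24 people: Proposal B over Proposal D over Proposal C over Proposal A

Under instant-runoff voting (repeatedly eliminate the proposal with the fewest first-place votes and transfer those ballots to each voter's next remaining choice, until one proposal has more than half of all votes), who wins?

Round 1: Proposal A 10, Proposal B 24, Proposal C 25, Proposal D 0. Proposal D eliminated.
Round 2: Proposal A 10, Proposal B 24, Proposal C 25. Proposal A eliminated.
Round 3: Proposal B 34, Proposal C 25. Proposal B has a majority (≥30).

Proposal B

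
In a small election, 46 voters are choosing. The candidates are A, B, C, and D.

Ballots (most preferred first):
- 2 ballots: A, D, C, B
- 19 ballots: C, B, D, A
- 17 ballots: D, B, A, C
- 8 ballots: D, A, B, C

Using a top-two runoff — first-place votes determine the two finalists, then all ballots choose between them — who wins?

Round 1 first-place votes: A 2, B 0, C 19, D 25. D and C advance.
Runoff: D is ranked above C on 27 ballots, C above D on 19.

D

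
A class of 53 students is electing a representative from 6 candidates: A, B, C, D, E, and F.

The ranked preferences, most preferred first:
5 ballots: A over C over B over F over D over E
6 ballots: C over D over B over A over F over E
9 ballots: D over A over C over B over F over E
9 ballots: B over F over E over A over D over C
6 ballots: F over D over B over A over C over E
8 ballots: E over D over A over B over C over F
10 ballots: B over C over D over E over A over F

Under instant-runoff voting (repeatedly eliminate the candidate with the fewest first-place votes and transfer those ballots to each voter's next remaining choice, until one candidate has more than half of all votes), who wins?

Round 1: A 5, B 19, C 6, D 9, E 8, F 6. A eliminated.
Round 2: B 19, C 11, D 9, E 8, F 6. F eliminated.
Round 3: B 19, C 11, D 15, E 8. E eliminated.
Round 4: B 19, C 11, D 23. C eliminated.
Round 5: B 24, D 29. D has a majority (≥27).

D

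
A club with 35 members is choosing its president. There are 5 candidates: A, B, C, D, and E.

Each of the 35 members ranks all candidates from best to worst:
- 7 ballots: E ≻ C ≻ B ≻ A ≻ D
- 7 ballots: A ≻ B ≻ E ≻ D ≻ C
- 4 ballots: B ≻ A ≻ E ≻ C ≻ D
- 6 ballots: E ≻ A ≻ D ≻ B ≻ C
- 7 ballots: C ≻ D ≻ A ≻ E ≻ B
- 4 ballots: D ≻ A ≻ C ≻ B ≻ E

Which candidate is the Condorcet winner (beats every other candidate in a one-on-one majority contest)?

A

A vs B: 24–11
A vs C: 21–14
A vs D: 24–11
A vs E: 22–13
A beats every other candidate.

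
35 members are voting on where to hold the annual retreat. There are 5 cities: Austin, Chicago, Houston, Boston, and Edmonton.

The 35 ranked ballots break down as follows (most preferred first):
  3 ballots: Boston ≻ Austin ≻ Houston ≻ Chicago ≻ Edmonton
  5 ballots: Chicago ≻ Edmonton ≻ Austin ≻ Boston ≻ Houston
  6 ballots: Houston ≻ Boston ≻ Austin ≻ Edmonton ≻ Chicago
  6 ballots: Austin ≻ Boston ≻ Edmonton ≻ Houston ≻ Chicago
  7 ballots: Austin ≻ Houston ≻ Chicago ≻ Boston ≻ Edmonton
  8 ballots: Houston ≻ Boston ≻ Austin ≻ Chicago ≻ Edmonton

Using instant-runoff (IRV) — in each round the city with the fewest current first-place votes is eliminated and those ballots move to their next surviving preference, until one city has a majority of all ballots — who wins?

Austin

Round 1: Austin 13, Chicago 5, Houston 14, Boston 3, Edmonton 0. Edmonton eliminated.
Round 2: Austin 13, Chicago 5, Houston 14, Boston 3. Boston eliminated.
Round 3: Austin 16, Chicago 5, Houston 14. Chicago eliminated.
Round 4: Austin 21, Houston 14. Austin has a majority (≥18).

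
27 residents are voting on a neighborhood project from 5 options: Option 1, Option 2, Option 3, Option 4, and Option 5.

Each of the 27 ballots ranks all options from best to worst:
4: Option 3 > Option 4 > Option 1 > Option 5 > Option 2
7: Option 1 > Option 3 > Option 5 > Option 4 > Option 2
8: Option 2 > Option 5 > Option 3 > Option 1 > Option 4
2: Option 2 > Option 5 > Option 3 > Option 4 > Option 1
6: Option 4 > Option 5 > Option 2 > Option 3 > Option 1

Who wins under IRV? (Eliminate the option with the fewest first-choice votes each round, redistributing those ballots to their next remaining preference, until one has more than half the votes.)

Option 4

Round 1: Option 1 7, Option 2 10, Option 3 4, Option 4 6, Option 5 0. Option 5 eliminated.
Round 2: Option 1 7, Option 2 10, Option 3 4, Option 4 6. Option 3 eliminated.
Round 3: Option 1 7, Option 2 10, Option 4 10. Option 1 eliminated.
Round 4: Option 2 10, Option 4 17. Option 4 has a majority (≥14).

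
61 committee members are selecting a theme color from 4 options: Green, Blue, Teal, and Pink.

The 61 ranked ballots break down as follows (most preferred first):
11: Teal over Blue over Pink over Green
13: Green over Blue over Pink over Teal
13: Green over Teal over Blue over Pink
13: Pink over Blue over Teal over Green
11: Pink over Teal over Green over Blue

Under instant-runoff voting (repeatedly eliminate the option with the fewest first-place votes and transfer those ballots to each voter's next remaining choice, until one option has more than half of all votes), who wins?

Round 1: Green 26, Blue 0, Teal 11, Pink 24. Blue eliminated.
Round 2: Green 26, Teal 11, Pink 24. Teal eliminated.
Round 3: Green 26, Pink 35. Pink has a majority (≥31).

Pink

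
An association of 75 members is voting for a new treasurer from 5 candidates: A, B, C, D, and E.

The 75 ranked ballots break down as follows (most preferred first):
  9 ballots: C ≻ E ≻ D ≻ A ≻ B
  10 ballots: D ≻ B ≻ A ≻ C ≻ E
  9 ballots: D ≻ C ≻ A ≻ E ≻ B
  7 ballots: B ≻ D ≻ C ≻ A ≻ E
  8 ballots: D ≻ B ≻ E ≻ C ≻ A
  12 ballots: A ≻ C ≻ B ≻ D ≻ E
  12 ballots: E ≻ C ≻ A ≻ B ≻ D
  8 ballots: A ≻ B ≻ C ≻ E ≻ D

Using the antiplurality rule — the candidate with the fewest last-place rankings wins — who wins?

C

Last-place votes: A 8, B 18, C 0, D 20, E 29.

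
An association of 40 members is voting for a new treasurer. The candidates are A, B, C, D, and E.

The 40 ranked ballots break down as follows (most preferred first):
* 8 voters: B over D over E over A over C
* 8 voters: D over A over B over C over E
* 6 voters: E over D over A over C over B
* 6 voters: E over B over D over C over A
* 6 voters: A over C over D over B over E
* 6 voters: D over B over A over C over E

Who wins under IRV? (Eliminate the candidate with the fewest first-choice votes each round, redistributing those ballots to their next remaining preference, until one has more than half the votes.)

D

Round 1: A 6, B 8, C 0, D 14, E 12. C eliminated.
Round 2: A 6, B 8, D 14, E 12. A eliminated.
Round 3: B 8, D 20, E 12. B eliminated.
Round 4: D 28, E 12. D has a majority (≥21).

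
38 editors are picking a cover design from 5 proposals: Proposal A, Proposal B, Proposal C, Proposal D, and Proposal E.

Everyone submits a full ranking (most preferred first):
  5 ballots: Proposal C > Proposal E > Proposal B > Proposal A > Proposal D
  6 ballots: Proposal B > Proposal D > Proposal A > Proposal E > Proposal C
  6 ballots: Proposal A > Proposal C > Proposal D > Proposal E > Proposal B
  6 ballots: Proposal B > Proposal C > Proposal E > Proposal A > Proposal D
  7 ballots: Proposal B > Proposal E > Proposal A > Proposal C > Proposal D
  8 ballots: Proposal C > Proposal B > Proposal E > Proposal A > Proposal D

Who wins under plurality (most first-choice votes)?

First-place votes: Proposal A 6, Proposal B 19, Proposal C 13, Proposal D 0, Proposal E 0.

Proposal B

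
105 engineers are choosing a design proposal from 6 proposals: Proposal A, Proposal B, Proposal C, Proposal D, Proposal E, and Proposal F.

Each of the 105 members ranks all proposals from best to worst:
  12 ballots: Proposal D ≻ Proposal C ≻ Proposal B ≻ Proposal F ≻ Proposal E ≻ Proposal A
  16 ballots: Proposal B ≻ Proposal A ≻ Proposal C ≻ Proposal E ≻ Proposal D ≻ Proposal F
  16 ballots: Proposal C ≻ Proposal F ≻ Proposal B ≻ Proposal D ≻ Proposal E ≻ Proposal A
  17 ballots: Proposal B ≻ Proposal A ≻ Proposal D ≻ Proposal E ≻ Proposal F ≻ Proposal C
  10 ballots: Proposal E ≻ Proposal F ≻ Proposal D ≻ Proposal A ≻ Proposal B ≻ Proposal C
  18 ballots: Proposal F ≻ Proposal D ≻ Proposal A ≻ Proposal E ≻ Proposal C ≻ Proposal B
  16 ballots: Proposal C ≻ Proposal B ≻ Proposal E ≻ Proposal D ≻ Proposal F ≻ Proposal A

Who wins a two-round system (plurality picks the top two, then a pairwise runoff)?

Round 1 first-place votes: Proposal A 0, Proposal B 33, Proposal C 32, Proposal D 12, Proposal E 10, Proposal F 18. Proposal B and Proposal C advance.
Runoff: Proposal B is ranked above Proposal C on 43 ballots, Proposal C above Proposal B on 62.

Proposal C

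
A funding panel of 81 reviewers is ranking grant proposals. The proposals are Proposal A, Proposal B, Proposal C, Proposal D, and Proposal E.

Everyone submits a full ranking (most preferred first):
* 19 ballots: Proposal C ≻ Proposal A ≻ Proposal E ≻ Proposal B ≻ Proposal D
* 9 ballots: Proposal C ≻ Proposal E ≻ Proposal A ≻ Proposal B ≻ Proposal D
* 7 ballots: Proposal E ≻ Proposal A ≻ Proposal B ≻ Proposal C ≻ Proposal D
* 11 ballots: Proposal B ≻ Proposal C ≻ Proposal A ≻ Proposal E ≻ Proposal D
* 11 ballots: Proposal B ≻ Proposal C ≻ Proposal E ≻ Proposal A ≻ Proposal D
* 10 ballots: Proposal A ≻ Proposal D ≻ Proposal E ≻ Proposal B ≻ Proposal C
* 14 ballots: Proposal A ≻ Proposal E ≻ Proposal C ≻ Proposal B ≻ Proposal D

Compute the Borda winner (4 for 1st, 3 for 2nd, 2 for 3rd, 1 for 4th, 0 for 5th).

Proposal A

Proposal A: 19×3 + 9×2 + 7×3 + 11×2 + 11×1 + 10×4 + 14×4 = 225
Proposal B: 19×1 + 9×1 + 7×2 + 11×4 + 11×4 + 10×1 + 14×1 = 154
Proposal C: 19×4 + 9×4 + 7×1 + 11×3 + 11×3 + 10×0 + 14×2 = 213
Proposal D: 19×0 + 9×0 + 7×0 + 11×0 + 11×0 + 10×3 + 14×0 = 30
Proposal E: 19×2 + 9×3 + 7×4 + 11×1 + 11×2 + 10×2 + 14×3 = 188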